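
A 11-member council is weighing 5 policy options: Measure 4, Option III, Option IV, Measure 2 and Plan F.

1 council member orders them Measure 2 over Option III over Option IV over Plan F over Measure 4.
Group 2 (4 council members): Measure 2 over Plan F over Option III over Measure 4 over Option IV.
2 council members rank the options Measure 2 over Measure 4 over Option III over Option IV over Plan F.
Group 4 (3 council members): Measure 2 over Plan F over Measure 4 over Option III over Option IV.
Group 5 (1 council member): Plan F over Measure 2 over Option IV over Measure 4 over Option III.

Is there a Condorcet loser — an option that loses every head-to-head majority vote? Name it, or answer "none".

Head-to-head results (11 council members):
Measure 4 vs Option III: 2+3+1 = 6 for Measure 4, 5 for Option III — Measure 4 by 6–5.
Measure 4 vs Option IV: Measure 4, 9–2.
Measure 4 vs Measure 2: 0 for Measure 4, 11 for Measure 2 — Measure 2 by 11–0.
Measure 4 vs Plan F: Measure 4 preferred on 2 ballots; Plan F wins 9–2.
Option III vs Option IV: Option III is ranked higher on 1+4+2+3 = 10 ballots, Option IV on 1. Option III wins 10–1.
Option III vs Measure 2: 0 for Option III, 11 for Measure 2 — Measure 2 by 11–0.
Option III–Plan F: Plan F 8–3.
Option IV vs Measure 2: 0 for Option IV, 11 for Measure 2 — Measure 2 by 11–0.
Option IV vs Plan F: 3 to 8, Plan F.
Measure 2–Plan F: Measure 2 10–1.
Option IV is beaten in every head-to-head and is the Condorcet loser.

Option IV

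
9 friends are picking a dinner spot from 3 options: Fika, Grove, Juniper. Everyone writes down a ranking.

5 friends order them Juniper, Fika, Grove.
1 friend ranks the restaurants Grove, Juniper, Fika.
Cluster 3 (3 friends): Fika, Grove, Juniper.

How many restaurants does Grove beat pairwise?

0

Grove against each rival (9 friends):
Grove vs Fika: 1 to 8, Fika.
Grove vs Juniper: 4 to 5, Juniper.
Grove beats no one; loses to Fika, Juniper — 0 pairwise wins.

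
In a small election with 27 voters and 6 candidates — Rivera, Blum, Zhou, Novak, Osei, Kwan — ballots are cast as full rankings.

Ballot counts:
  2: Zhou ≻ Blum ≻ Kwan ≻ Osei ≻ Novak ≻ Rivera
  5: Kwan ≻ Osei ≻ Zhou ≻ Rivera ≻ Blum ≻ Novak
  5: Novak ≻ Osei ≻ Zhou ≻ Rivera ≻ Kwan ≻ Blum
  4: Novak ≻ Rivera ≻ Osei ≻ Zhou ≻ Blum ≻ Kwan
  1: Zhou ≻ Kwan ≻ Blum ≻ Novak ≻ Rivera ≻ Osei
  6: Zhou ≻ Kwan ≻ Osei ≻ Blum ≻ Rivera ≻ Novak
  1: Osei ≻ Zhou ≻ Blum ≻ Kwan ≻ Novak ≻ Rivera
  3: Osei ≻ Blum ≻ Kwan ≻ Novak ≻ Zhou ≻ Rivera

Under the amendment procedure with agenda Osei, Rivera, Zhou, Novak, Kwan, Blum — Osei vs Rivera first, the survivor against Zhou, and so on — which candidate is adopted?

Round 1: Osei vs Rivera — 22–5, Osei advances.
Round 2: Osei vs Zhou — 18–9, Osei advances.
Round 3: Osei vs Novak — 17–10, Osei advances.
Round 4: Osei vs Kwan — 13–14, Kwan advances.
Round 5: Kwan vs Blum — 17–10, Kwan advances.
Kwan survives the agenda.

Kwan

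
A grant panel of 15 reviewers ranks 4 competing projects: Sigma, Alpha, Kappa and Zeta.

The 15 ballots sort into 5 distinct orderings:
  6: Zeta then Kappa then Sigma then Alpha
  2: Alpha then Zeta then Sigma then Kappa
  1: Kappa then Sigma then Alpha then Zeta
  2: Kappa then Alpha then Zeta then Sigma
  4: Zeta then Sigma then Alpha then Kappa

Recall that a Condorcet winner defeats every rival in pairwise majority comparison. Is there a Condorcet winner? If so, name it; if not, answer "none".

Head-to-head results (15 reviewers):
Sigma vs Alpha: Sigma preferred on 6+1+4 = 11 ballots; Sigma wins 11–4.
Sigma vs Kappa: Sigma is ranked higher on 2+4 = 6 ballots, Kappa on 9. Kappa wins 9–6.
Sigma vs Zeta: Sigma is ranked higher on 1 ballot, Zeta on 14. Zeta wins 14–1.
Alpha vs Kappa: 2+4 = 6 for Alpha, 9 for Kappa — Kappa by 9–6.
Alpha vs Zeta: Alpha preferred on 2+1+2 = 5 ballots; Zeta wins 10–5.
Kappa vs Zeta: Kappa preferred on 1+2 = 3 ballots; Zeta wins 12–3.
Zeta defeats every rival head-to-head and is the Condorcet winner.

Zeta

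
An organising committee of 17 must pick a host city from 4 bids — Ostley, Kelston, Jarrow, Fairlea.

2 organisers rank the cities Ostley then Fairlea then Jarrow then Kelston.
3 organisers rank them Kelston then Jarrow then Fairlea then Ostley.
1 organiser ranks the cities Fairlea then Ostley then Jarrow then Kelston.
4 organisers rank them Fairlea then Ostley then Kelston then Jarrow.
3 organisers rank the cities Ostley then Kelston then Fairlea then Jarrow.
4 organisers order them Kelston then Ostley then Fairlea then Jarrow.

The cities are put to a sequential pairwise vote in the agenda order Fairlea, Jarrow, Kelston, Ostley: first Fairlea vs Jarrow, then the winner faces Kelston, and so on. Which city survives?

Ostley

Round 1: Fairlea vs Jarrow — 14–3, Fairlea advances.
Round 2: Fairlea vs Kelston — 7–10, Kelston advances.
Round 3: Kelston vs Ostley — 7–10, Ostley advances.
The agenda winner is Ostley.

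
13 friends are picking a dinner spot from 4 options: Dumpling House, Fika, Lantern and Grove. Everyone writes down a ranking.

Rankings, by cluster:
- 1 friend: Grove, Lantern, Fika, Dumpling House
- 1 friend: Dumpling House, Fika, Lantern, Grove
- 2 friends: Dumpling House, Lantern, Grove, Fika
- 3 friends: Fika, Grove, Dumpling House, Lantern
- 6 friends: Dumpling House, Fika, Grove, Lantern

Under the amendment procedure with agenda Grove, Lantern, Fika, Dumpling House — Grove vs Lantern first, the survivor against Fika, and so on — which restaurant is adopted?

Dumpling House

Round 1: Grove vs Lantern — 10–3, Grove advances.
Round 2: Grove vs Fika — 3–10, Fika advances.
Round 3: Fika vs Dumpling House — 4–9, Dumpling House advances.
The agenda winner is Dumpling House.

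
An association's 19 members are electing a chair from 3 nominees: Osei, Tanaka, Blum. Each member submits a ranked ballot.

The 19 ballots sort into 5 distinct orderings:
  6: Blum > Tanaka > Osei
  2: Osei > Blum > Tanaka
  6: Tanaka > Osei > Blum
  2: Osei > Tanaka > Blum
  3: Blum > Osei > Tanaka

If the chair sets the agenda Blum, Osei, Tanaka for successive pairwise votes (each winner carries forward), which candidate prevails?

Tanaka

Round 1: Blum vs Osei — 9–10, Osei advances.
Round 2: Osei vs Tanaka — 7–12, Tanaka advances.
Tanaka survives the agenda.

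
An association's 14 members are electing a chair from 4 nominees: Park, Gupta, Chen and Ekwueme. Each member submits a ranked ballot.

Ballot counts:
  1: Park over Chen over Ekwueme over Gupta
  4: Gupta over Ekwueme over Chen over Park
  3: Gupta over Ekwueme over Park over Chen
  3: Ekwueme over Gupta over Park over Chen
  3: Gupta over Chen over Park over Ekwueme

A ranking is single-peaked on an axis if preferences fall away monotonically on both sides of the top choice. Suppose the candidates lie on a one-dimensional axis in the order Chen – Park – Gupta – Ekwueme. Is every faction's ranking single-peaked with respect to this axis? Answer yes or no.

Axis positions: Chen=1, Park=2, Gupta=3, Ekwueme=4.
Faction 1: ranking walks positions 2-1-4-3; Ekwueme is ranked above Gupta even though Gupta lies between Ekwueme and the peak Park on the axis — preferences dip and rise again. Not single-peaked.
Faction 2: ranking walks positions 3-4-1-2; Chen is ranked above Park even though Park lies between Chen and the peak Gupta on the axis — preferences dip and rise again. Not single-peaked.
Faction 3 (peak Gupta at position 3): ranking walks positions 3-4-2-1, expanding outward from the peak — single-peaked.
Faction 4 (peak Ekwueme at position 4): ranking walks positions 4-3-2-1, expanding outward from the peak — single-peaked.
Faction 5: ranking walks positions 3-1-2-4; Chen is ranked above Park even though Park lies between Chen and the peak Gupta on the axis — preferences dip and rise again. Not single-peaked.
Faction 1 violates single-peakedness, so the profile is not single-peaked on this axis.

no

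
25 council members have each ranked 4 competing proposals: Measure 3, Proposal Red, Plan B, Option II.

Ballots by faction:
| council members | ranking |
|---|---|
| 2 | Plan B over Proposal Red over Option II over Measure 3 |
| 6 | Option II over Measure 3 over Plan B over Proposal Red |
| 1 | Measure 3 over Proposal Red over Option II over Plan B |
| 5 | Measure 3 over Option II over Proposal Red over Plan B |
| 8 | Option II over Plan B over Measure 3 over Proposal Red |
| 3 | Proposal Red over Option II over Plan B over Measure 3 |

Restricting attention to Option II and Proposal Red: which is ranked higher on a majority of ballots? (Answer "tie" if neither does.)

Ballots ranking Option II above Proposal Red: 6 + 5 + 8 = 19.
Ballots ranking Proposal Red above Option II: 25 − 19 = 6.
Option II wins the head-to-head 19–6.

Option II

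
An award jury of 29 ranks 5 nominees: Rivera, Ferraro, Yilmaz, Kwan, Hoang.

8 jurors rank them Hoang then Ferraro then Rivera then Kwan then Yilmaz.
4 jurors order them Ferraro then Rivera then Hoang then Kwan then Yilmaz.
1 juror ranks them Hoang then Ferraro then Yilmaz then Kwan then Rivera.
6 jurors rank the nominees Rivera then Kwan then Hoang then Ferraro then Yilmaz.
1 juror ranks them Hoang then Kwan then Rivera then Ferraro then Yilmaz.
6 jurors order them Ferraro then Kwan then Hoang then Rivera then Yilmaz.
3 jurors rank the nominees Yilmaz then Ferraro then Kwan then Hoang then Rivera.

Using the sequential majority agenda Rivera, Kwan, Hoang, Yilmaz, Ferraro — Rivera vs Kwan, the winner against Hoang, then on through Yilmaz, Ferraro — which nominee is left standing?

Hoang

Round 1: Rivera vs Kwan — 18–11, Rivera advances.
Round 2: Rivera vs Hoang — 10–19, Hoang advances.
Round 3: Hoang vs Yilmaz — 26–3, Hoang advances.
Round 4: Hoang vs Ferraro — 16–13, Hoang advances.
The agenda winner is Hoang.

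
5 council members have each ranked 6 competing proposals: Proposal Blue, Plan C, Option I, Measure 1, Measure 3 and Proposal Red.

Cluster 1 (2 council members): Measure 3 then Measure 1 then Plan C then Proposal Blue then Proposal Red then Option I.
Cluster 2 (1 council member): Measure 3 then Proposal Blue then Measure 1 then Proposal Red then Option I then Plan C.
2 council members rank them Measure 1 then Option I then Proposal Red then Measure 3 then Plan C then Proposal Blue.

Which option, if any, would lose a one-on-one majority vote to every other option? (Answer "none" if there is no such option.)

none

Head-to-head results (5 council members):
Proposal Blue vs Plan C: Proposal Blue preferred on 1 ballot; Plan C wins 4–1.
Proposal Blue vs Option I: Proposal Blue, 3–2.
Proposal Blue vs Measure 1: 1 to 4, Measure 1.
Proposal Blue–Measure 3: Measure 3 5–0.
Proposal Blue–Proposal Red: Proposal Blue 3–2.
Plan C vs Option I: Plan C is ranked higher on 2 ballots, Option I on 3. Option I wins 3–2.
Plan C vs Measure 1: 0 for Plan C, 5 for Measure 1 — Measure 1 by 5–0.
Plan C–Measure 3: Measure 3 5–0.
Plan C–Proposal Red: Proposal Red 3–2.
Option I vs Measure 1: Measure 1, 5–0.
Option I–Measure 3: Measure 3 3–2.
Option I vs Proposal Red: Option I preferred on 2 ballots; Proposal Red wins 3–2.
Measure 1 vs Measure 3: Measure 3, 3–2.
Measure 1 vs Proposal Red: 5 to 0, Measure 1.
Measure 3 vs Proposal Red: Measure 3, 3–2.
Every option wins at least one matchup (Proposal Blue beats Option I; Plan C beats Proposal Blue; Option I beats Plan C; Measure 1 beats Proposal Blue; Measure 3 beats Proposal Blue; Proposal Red beats Plan C), so there is no Condorcet loser.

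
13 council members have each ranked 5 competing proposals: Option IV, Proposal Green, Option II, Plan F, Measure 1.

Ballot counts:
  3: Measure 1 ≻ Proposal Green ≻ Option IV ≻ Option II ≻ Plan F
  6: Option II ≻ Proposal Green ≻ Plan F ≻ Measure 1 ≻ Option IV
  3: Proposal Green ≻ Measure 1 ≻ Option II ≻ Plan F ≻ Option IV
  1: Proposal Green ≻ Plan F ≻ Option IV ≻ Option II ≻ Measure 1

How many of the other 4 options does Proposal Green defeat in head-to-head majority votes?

4

Proposal Green against each rival (13 council members):
Proposal Green vs Option IV: Proposal Green wins 13–0.
Proposal Green vs Option II: 7 to 6, Proposal Green.
Proposal Green vs Plan F: Proposal Green, 13–0.
Proposal Green vs Measure 1: Proposal Green, 10–3.
Proposal Green beats Option IV, Option II, Plan F, Measure 1 — 4 pairwise wins.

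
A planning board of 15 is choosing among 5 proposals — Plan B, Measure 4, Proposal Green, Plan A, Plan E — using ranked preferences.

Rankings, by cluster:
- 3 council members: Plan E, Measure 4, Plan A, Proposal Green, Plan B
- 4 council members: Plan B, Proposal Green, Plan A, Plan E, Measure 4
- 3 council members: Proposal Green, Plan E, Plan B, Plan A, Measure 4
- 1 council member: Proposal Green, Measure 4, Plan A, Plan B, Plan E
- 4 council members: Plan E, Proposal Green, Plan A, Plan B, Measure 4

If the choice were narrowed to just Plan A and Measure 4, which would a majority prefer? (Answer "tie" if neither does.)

Ballots ranking Plan A above Measure 4: 4 + 3 + 4 = 11.
Ballots ranking Measure 4 above Plan A: 15 − 11 = 4.
Plan A wins the head-to-head 11–4.

Plan A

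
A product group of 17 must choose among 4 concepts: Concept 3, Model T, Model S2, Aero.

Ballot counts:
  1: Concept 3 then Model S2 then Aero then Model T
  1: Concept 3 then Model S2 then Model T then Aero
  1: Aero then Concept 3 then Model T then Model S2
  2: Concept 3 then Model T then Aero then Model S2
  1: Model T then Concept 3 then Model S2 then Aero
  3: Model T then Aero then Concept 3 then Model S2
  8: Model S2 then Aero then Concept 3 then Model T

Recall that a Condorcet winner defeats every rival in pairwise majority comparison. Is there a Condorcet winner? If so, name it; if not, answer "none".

none

Head-to-head results (17 engineers):
Concept 3–Model T: Concept 3 13–4.
Concept 3 vs Model S2: Concept 3 is ranked higher on 1+1+1+2+1+3 = 9 ballots, Model S2 on 8. Concept 3 wins 9–8.
Concept 3 vs Aero: 5 to 12, Aero.
Model T–Model S2: Model S2 10–7.
Model T vs Aero: Aero, 10–7.
Model S2 vs Aero: Model S2 is ranked higher on 1+1+1+8 = 11 ballots, Aero on 6. Model S2 wins 11–6.
Each design drops at least one matchup (Concept 3 loses to Aero; Model T loses to Concept 3; Model S2 loses to Concept 3; Aero loses to Model S2); the cycle Concept 3 > Model S2 > Aero > Concept 3 rules out a Condorcet winner.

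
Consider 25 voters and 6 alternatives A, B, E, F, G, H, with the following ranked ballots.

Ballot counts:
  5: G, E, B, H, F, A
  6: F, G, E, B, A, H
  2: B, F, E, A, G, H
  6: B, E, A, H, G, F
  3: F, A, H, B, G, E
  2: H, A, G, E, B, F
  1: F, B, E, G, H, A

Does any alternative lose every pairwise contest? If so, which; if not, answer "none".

Head-to-head results (25 voters):
A vs B: 3+2 = 5 for A, 20 for B — B by 20–5.
A vs E: 5 to 20, E.
A–F: F 17–8.
A vs G: A preferred on 2+6+3+2 = 13 ballots; A wins 13–12.
A–H: A 17–8.
B vs E: E, 13–12.
B vs F: B preferred on 5+2+6+2 = 15 ballots; B wins 15–10.
B vs G: B preferred on 2+6+3+1 = 12 ballots; G wins 13–12.
B vs H: B wins 20–5.
E vs F: E wins 13–12.
E vs G: G wins 16–9.
E vs H: E preferred on 5+6+2+6+1 = 20 ballots; E wins 20–5.
F vs G: G wins 13–12.
F vs H: 12 to 13, H.
G–H: G 14–11.
Every alternative wins at least one matchup (A beats G; B beats A; E beats A; F beats A; G beats B; H beats F), so there is no Condorcet loser.

none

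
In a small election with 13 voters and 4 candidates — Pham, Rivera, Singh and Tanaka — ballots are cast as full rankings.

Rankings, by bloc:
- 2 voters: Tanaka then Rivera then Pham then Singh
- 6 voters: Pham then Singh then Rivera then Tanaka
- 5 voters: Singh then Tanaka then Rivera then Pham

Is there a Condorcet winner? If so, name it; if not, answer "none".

Pairwise majorities:
Pham vs Rivera: Pham is ranked higher on 6 ballots, Rivera on 7. Rivera wins 7–6.
Pham vs Singh: Pham preferred on 2+6 = 8 ballots; Pham wins 8–5.
Pham vs Tanaka: 6 for Pham, 7 for Tanaka — Tanaka by 7–6.
Rivera vs Singh: Rivera preferred on 2 ballots; Singh wins 11–2.
Rivera vs Tanaka: Rivera preferred on 6 ballots; Tanaka wins 7–6.
Singh vs Tanaka: 6+5 = 11 for Singh, 2 for Tanaka — Singh by 11–2.
No candidate is unbeaten: Pham loses to Rivera; Rivera loses to Singh; Singh loses to Pham; Tanaka loses to Singh. In particular Pham beats Singh beats Rivera beats Pham is a majority cycle — no Condorcet winner exists.

none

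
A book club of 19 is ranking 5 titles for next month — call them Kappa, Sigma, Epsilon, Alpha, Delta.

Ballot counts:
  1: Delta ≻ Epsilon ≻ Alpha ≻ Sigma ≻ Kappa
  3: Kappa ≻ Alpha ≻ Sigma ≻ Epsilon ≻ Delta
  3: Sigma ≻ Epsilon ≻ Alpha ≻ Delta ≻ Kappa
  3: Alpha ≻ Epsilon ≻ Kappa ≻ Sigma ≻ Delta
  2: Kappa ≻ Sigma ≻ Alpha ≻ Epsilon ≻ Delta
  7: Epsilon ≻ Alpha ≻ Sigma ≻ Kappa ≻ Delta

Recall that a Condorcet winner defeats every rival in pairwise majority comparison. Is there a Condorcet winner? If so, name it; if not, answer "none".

Head-to-head results (19 members):
Kappa vs Sigma: Kappa is ranked higher on 3+3+2 = 8 ballots, Sigma on 11. Sigma wins 11–8.
Kappa vs Epsilon: Epsilon, 14–5.
Kappa vs Alpha: 5 to 14, Alpha.
Kappa vs Delta: Kappa is ranked higher on 3+3+2+7 = 15 ballots, Delta on 4. Kappa wins 15–4.
Sigma vs Epsilon: Epsilon wins 11–8.
Sigma vs Alpha: Alpha wins 14–5.
Sigma vs Delta: 3+3+3+2+7 = 18 for Sigma, 1 for Delta — Sigma by 18–1.
Epsilon vs Alpha: 11 to 8, Epsilon.
Epsilon–Delta: Epsilon 18–1.
Alpha vs Delta: Alpha is ranked higher on 3+3+3+2+7 = 18 ballots, Delta on 1. Alpha wins 18–1.
Epsilon beats each of Kappa, Sigma, Alpha, Delta — Epsilon is the Condorcet winner.

Epsilon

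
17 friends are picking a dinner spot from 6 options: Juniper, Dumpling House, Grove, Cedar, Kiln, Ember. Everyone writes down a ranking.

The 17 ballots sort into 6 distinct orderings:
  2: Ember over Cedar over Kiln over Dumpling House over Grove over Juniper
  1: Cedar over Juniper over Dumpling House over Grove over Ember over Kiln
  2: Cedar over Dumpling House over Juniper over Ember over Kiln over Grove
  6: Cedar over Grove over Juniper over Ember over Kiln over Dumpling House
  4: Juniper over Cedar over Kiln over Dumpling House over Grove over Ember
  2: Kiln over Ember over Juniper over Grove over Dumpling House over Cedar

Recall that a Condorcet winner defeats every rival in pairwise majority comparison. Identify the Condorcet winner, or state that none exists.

Pairwise majorities:
Juniper vs Dumpling House: 13 to 4, Juniper.
Juniper vs Grove: Juniper preferred on 1+2+4+2 = 9 ballots; Juniper wins 9–8.
Juniper vs Cedar: Juniper is ranked higher on 4+2 = 6 ballots, Cedar on 11. Cedar wins 11–6.
Juniper vs Kiln: 1+2+6+4 = 13 for Juniper, 4 for Kiln — Juniper by 13–4.
Juniper vs Ember: Juniper preferred on 1+2+6+4 = 13 ballots; Juniper wins 13–4.
Dumpling House vs Grove: 2+1+2+4 = 9 for Dumpling House, 8 for Grove — Dumpling House by 9–8.
Dumpling House vs Cedar: Dumpling House is ranked higher on 2 ballots, Cedar on 15. Cedar wins 15–2.
Dumpling House vs Kiln: 3 to 14, Kiln.
Dumpling House vs Ember: 7 to 10, Ember.
Grove vs Cedar: 2 for Grove, 15 for Cedar — Cedar by 15–2.
Grove vs Kiln: 1+6 = 7 for Grove, 10 for Kiln — Kiln by 10–7.
Grove vs Ember: Grove preferred on 1+6+4 = 11 ballots; Grove wins 11–6.
Cedar vs Kiln: Cedar is ranked higher on 2+1+2+6+4 = 15 ballots, Kiln on 2. Cedar wins 15–2.
Cedar vs Ember: 1+2+6+4 = 13 for Cedar, 4 for Ember — Cedar by 13–4.
Kiln vs Ember: 4+2 = 6 for Kiln, 11 for Ember — Ember by 11–6.
Cedar beats each of Juniper, Dumpling House, Grove, Kiln, Ember — Cedar is the Condorcet winner.

Cedar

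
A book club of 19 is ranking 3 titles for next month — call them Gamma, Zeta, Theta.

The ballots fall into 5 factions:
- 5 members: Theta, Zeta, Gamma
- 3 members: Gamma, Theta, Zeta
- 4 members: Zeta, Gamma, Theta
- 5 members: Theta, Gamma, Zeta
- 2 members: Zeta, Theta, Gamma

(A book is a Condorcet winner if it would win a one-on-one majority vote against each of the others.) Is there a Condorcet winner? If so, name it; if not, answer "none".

Theta

Pairwise majorities:
Gamma vs Zeta: 8 to 11, Zeta.
Gamma vs Theta: 7 to 12, Theta.
Zeta vs Theta: Zeta preferred on 4+2 = 6 ballots; Theta wins 13–6.
Only Theta has no losses; Theta is the Condorcet winner.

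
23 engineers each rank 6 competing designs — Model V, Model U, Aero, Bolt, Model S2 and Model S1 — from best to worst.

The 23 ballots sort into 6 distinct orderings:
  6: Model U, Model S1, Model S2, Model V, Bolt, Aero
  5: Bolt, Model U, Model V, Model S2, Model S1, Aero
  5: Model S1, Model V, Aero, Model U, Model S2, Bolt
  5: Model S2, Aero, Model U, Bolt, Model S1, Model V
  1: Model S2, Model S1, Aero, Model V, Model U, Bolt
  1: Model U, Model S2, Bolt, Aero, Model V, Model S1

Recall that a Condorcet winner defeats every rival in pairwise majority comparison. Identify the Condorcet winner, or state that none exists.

Model U

Pairwise majorities:
Model V vs Model U: Model V preferred on 5+1 = 6 ballots; Model U wins 17–6.
Model V vs Aero: 6+5+5 = 16 for Model V, 7 for Aero — Model V by 16–7.
Model V vs Bolt: 6+5+1 = 12 for Model V, 11 for Bolt — Model V by 12–11.
Model V vs Model S2: 5+5 = 10 for Model V, 13 for Model S2 — Model S2 by 13–10.
Model V vs Model S1: 5+1 = 6 for Model V, 17 for Model S1 — Model S1 by 17–6.
Model U vs Aero: Model U preferred on 6+5+1 = 12 ballots; Model U wins 12–11.
Model U vs Bolt: 6+5+5+1+1 = 18 for Model U, 5 for Bolt — Model U by 18–5.
Model U vs Model S2: Model U preferred on 6+5+5+1 = 17 ballots; Model U wins 17–6.
Model U vs Model S1: Model U is ranked higher on 6+5+5+1 = 17 ballots, Model S1 on 6. Model U wins 17–6.
Aero vs Bolt: Aero preferred on 5+5+1 = 11 ballots; Bolt wins 12–11.
Aero vs Model S2: 5 for Aero, 18 for Model S2 — Model S2 by 18–5.
Aero vs Model S1: 5+1 = 6 for Aero, 17 for Model S1 — Model S1 by 17–6.
Bolt vs Model S2: Bolt is ranked higher on 5 ballots, Model S2 on 18. Model S2 wins 18–5.
Bolt vs Model S1: 5+5+1 = 11 for Bolt, 12 for Model S1 — Model S1 by 12–11.
Model S2 vs Model S1: 12 to 11, Model S2.
Model U wins every pairwise contest, so Model U is the Condorcet winner.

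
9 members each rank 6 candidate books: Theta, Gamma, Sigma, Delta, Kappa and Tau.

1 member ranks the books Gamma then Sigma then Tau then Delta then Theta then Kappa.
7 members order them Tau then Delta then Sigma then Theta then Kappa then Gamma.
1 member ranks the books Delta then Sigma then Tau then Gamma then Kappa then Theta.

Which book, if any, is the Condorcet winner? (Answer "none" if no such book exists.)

Check each pair by majority over 9 ballots:
Theta vs Gamma: 7 to 2, Theta.
Theta vs Sigma: 0 for Theta, 9 for Sigma — Sigma by 9–0.
Theta vs Delta: Theta is ranked higher on 0 ballots, Delta on 9. Delta wins 9–0.
Theta vs Kappa: Theta is ranked higher on 1+7 = 8 ballots, Kappa on 1. Theta wins 8–1.
Theta vs Tau: 0 to 9, Tau.
Gamma vs Sigma: 1 for Gamma, 8 for Sigma — Sigma by 8–1.
Gamma vs Delta: Gamma preferred on 1 ballot; Delta wins 8–1.
Gamma vs Kappa: Gamma preferred on 1+1 = 2 ballots; Kappa wins 7–2.
Gamma vs Tau: 1 to 8, Tau.
Sigma vs Delta: 1 for Sigma, 8 for Delta — Delta by 8–1.
Sigma vs Kappa: Sigma preferred on 1+7+1 = 9 ballots; Sigma wins 9–0.
Sigma vs Tau: 2 to 7, Tau.
Delta vs Kappa: 1+7+1 = 9 for Delta, 0 for Kappa — Delta by 9–0.
Delta vs Tau: Delta is ranked higher on 1 ballot, Tau on 8. Tau wins 8–1.
Kappa vs Tau: Kappa preferred on 0 ballots; Tau wins 9–0.
Tau defeats every rival head-to-head and is the Condorcet winner.

Tau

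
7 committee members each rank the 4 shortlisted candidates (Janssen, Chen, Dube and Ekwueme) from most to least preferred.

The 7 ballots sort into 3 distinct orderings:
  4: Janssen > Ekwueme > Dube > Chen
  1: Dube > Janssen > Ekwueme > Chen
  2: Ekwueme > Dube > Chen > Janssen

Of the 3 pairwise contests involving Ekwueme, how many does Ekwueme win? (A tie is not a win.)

Ekwueme against each rival (7 committee members):
Ekwueme vs Janssen: Janssen, 5–2.
Ekwueme vs Chen: 7 to 0, Ekwueme.
Ekwueme vs Dube: Ekwueme preferred on 4+2 = 6 ballots; Ekwueme wins 6–1.
Ekwueme beats Chen, Dube; loses to Janssen — 2 pairwise wins.

2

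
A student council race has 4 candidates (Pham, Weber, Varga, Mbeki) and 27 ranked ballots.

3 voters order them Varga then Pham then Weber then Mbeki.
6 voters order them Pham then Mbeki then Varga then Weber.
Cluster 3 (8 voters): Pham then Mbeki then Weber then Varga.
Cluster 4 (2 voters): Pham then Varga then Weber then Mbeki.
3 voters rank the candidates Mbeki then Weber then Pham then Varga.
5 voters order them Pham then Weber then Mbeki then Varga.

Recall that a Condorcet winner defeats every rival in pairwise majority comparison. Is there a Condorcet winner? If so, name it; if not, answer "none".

Pham

Pairwise majorities:
Pham vs Weber: Pham is ranked higher on 3+6+8+2+5 = 24 ballots, Weber on 3. Pham wins 24–3.
Pham vs Varga: Pham is ranked higher on 6+8+2+3+5 = 24 ballots, Varga on 3. Pham wins 24–3.
Pham vs Mbeki: 3+6+8+2+5 = 24 for Pham, 3 for Mbeki — Pham by 24–3.
Weber vs Varga: 16 to 11, Weber.
Weber vs Mbeki: 3+2+5 = 10 for Weber, 17 for Mbeki — Mbeki by 17–10.
Varga vs Mbeki: Varga is ranked higher on 3+2 = 5 ballots, Mbeki on 22. Mbeki wins 22–5.
Pham beats each of Weber, Varga, Mbeki — Pham is the Condorcet winner.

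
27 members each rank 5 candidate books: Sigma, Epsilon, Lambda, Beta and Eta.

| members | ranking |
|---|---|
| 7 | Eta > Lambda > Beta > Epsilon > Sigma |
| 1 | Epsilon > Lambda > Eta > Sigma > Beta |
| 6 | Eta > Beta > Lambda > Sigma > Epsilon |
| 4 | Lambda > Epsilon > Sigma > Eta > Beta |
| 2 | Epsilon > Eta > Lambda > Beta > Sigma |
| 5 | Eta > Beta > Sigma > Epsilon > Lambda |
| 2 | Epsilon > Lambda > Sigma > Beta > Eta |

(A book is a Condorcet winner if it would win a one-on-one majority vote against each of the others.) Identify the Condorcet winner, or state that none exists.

Head-to-head results (27 members):
Sigma vs Epsilon: Epsilon, 16–11.
Sigma vs Lambda: Lambda, 22–5.
Sigma vs Beta: Beta wins 20–7.
Sigma vs Eta: Eta wins 21–6.
Epsilon–Lambda: Lambda 17–10.
Epsilon vs Beta: Beta wins 18–9.
Epsilon–Eta: Eta 18–9.
Lambda vs Beta: Lambda, 16–11.
Lambda vs Eta: Eta wins 20–7.
Beta vs Eta: Eta, 25–2.
Eta wins every pairwise contest, so Eta is the Condorcet winner.

Eta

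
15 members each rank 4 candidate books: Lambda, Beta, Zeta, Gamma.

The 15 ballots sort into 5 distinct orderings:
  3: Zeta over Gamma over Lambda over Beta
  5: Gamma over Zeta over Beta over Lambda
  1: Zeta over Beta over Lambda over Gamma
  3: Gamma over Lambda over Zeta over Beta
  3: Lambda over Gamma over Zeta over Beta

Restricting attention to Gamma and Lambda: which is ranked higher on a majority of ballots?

Gamma

Ballots ranking Gamma above Lambda: 3 + 5 + 3 = 11.
Ballots ranking Lambda above Gamma: 15 − 11 = 4.
Gamma wins the head-to-head 11–4.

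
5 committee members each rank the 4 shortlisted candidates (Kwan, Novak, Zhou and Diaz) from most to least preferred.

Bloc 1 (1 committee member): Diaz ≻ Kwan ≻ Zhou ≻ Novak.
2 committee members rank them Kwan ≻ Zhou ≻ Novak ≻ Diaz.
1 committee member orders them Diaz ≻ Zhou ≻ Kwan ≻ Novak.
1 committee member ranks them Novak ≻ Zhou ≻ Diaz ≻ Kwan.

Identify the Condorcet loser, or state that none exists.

Pairwise majorities:
Kwan–Novak: Kwan 4–1.
Kwan vs Zhou: 1+2 = 3 for Kwan, 2 for Zhou — Kwan by 3–2.
Kwan vs Diaz: Diaz wins 3–2.
Novak vs Zhou: Zhou, 4–1.
Novak vs Diaz: Novak, 3–2.
Zhou–Diaz: Zhou 3–2.
Each candidate has at least one pairwise win (Kwan beats Novak; Novak beats Diaz; Zhou beats Novak; Diaz beats Kwan) — no Condorcet loser.

none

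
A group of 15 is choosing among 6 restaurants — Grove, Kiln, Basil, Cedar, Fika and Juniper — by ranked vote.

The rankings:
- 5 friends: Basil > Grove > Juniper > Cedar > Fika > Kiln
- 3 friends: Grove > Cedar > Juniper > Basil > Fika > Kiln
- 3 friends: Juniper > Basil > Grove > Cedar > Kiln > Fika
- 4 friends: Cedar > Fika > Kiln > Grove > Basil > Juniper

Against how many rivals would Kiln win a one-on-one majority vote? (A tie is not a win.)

Kiln against each rival (15 friends):
Kiln vs Grove: Kiln is ranked higher on 4 ballots, Grove on 11. Grove wins 11–4.
Kiln–Basil: Basil 11–4.
Kiln vs Cedar: 0 to 15, Cedar.
Kiln–Fika: Fika 12–3.
Kiln vs Juniper: 4 to 11, Juniper.
Kiln beats no one; loses to Grove, Basil, Cedar, Fika, Juniper — 0 pairwise wins.

0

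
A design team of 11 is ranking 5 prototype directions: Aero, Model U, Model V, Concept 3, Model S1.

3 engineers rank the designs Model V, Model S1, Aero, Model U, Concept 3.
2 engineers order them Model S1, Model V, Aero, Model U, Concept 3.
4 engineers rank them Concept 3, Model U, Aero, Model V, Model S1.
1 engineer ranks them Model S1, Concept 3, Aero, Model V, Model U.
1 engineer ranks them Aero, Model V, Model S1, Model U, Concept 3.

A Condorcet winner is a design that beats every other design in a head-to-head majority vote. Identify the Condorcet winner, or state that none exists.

Pairwise majorities:
Aero vs Model U: 3+2+1+1 = 7 for Aero, 4 for Model U — Aero by 7–4.
Aero vs Model V: Aero wins 6–5.
Aero vs Concept 3: 6 to 5, Aero.
Aero vs Model S1: Aero is ranked higher on 4+1 = 5 ballots, Model S1 on 6. Model S1 wins 6–5.
Model U vs Model V: Model V wins 7–4.
Model U–Concept 3: Model U 6–5.
Model U vs Model S1: 4 for Model U, 7 for Model S1 — Model S1 by 7–4.
Model V vs Concept 3: Model V, 6–5.
Model V vs Model S1: Model V, 8–3.
Concept 3–Model S1: Model S1 7–4.
Each design drops at least one matchup (Aero loses to Model S1; Model U loses to Aero; Model V loses to Aero; Concept 3 loses to Aero; Model S1 loses to Model V); the cycle Aero > Model V > Model S1 > Aero rules out a Condorcet winner.

none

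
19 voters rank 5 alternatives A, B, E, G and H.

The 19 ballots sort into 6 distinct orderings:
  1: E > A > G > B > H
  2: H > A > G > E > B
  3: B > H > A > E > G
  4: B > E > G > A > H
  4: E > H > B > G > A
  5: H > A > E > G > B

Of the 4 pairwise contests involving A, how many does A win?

2

A against each rival (19 voters):
A vs B: A is ranked higher on 1+2+5 = 8 ballots, B on 11. B wins 11–8.
A vs E: A is ranked higher on 2+3+5 = 10 ballots, E on 9. A wins 10–9.
A vs G: 11 to 8, A.
A vs H: 5 to 14, H.
A beats E, G; loses to B, H — 2 pairwise wins.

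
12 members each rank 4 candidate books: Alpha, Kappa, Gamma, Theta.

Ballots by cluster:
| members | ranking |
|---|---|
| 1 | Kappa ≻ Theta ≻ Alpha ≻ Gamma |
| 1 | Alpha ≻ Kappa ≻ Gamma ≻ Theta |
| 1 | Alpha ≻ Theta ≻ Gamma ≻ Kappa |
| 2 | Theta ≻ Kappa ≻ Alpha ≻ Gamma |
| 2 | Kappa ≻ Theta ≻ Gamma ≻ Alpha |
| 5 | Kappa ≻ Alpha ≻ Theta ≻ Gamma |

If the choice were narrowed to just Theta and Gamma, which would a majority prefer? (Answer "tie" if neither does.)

Theta

Ballots ranking Theta above Gamma: 1 + 1 + 2 + 2 + 5 = 11.
Ballots ranking Gamma above Theta: 12 − 11 = 1.
Theta wins the head-to-head 11–1.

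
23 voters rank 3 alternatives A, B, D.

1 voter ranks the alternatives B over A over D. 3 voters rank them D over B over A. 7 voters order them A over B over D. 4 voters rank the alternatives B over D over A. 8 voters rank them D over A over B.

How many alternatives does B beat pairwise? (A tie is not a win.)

B against each rival (23 voters):
B vs A: B preferred on 1+3+4 = 8 ballots; A wins 15–8.
B–D: B 12–11.
B beats D; loses to A — 1 pairwise win.

1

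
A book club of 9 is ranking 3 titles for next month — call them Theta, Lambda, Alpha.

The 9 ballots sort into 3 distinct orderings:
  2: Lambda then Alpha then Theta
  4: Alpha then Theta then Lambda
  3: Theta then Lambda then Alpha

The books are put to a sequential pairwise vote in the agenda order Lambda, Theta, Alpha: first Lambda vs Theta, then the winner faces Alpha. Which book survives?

Alpha

Round 1: Lambda vs Theta — 2–7, Theta advances.
Round 2: Theta vs Alpha — 3–6, Alpha advances.
The agenda winner is Alpha.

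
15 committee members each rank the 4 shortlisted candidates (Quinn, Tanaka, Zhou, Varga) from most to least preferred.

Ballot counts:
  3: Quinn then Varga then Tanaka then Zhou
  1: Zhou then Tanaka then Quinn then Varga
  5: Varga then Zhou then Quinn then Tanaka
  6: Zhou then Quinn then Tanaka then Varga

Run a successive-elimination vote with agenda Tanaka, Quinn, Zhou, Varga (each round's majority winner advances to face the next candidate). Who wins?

Round 1: Tanaka vs Quinn — 1–14, Quinn advances.
Round 2: Quinn vs Zhou — 3–12, Zhou advances.
Round 3: Zhou vs Varga — 7–8, Varga advances.
Varga survives the agenda.

Varga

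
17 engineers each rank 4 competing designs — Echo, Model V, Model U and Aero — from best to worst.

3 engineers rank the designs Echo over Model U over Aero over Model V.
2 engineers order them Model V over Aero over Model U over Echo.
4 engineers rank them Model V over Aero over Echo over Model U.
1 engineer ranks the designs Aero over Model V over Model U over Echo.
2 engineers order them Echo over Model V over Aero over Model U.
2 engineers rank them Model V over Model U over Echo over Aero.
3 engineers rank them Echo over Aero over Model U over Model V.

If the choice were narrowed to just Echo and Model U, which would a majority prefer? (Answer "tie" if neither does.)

Ballots ranking Echo above Model U: 3 + 4 + 2 + 3 = 12.
Ballots ranking Model U above Echo: 17 − 12 = 5.
Echo wins the head-to-head 12–5.

Echo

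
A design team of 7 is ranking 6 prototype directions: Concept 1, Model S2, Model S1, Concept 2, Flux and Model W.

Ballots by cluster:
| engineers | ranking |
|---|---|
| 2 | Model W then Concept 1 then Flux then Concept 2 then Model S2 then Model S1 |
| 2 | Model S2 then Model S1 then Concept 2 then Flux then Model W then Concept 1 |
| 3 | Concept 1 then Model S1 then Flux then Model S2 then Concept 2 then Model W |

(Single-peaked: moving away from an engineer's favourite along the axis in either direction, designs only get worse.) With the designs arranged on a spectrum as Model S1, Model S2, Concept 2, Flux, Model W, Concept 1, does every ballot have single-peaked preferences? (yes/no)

no

Axis positions: Model S1=1, Model S2=2, Concept 2=3, Flux=4, Model W=5, Concept 1=6.
Cluster 1 (peak Model W at position 5): ranking walks positions 5-6-4-3-2-1, expanding outward from the peak — single-peaked.
Cluster 2 (peak Model S2 at position 2): ranking walks positions 2-1-3-4-5-6, expanding outward from the peak — single-peaked.
Cluster 3: ranking walks positions 6-1-4-2-3-5; Model S1 is ranked above Model W even though Model W lies between Model S1 and the peak Concept 1 on the axis — preferences dip and rise again. Not single-peaked.
Cluster 3 violates single-peakedness, so the profile is not single-peaked on this axis.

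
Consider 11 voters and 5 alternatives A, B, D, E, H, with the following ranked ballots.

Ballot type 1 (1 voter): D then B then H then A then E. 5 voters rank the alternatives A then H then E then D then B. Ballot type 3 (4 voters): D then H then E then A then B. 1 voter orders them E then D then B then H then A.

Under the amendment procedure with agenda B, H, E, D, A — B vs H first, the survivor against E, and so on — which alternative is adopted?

Round 1: B vs H — 2–9, H advances.
Round 2: H vs E — 10–1, H advances.
Round 3: H vs D — 5–6, D advances.
Round 4: D vs A — 6–5, D advances.
The agenda winner is D.

D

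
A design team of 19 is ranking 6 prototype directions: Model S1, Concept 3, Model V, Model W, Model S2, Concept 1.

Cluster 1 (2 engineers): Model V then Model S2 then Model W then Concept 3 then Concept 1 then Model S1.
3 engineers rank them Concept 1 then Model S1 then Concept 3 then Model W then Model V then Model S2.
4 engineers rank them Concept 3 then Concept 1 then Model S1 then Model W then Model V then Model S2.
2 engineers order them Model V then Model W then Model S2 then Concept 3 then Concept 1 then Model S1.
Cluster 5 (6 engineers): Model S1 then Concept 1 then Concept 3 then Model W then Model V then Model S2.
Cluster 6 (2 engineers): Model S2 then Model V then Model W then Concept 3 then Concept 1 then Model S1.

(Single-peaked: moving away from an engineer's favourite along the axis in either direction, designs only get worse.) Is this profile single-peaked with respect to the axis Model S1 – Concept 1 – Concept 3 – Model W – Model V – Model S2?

yes

Axis positions: Model S1=1, Concept 1=2, Concept 3=3, Model W=4, Model V=5, Model S2=6.
Cluster 1 (peak Model V at position 5): ranking walks positions 5-6-4-3-2-1, expanding outward from the peak — single-peaked.
Cluster 2 (peak Concept 1 at position 2): ranking walks positions 2-1-3-4-5-6, expanding outward from the peak — single-peaked.
Cluster 3 (peak Concept 3 at position 3): ranking walks positions 3-2-1-4-5-6, expanding outward from the peak — single-peaked.
Cluster 4 (peak Model V at position 5): ranking walks positions 5-4-6-3-2-1, expanding outward from the peak — single-peaked.
Cluster 5 (peak Model S1 at position 1): ranking walks positions 1-2-3-4-5-6, expanding outward from the peak — single-peaked.
Cluster 6 (peak Model S2 at position 6): ranking walks positions 6-5-4-3-2-1, expanding outward from the peak — single-peaked.
Every ranking is single-peaked on this axis.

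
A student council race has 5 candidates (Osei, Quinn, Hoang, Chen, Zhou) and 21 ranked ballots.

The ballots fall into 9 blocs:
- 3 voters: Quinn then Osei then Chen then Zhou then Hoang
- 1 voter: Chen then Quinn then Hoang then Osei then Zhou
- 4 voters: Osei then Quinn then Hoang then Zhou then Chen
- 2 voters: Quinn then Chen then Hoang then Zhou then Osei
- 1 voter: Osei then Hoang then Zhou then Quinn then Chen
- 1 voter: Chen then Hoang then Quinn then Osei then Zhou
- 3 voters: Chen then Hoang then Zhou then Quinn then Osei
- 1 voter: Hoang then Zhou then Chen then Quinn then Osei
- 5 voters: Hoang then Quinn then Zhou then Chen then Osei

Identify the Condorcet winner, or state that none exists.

Hoang

Pairwise majorities:
Osei–Quinn: Quinn 16–5.
Osei–Hoang: Hoang 13–8.
Osei vs Chen: Chen, 13–8.
Osei–Zhou: Zhou 11–10.
Quinn vs Hoang: Hoang, 11–10.
Quinn–Chen: Quinn 15–6.
Quinn vs Zhou: Quinn, 16–5.
Hoang vs Chen: Hoang, 11–10.
Hoang vs Zhou: Hoang, 18–3.
Chen–Zhou: Zhou 11–10.
Hoang wins every pairwise contest, so Hoang is the Condorcet winner.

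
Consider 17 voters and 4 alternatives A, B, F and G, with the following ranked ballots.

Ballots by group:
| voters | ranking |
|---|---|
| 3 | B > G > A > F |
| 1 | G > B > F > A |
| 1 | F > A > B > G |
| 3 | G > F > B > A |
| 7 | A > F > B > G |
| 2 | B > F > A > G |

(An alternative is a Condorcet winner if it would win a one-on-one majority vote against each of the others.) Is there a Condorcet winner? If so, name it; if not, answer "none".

Pairwise majorities:
A vs B: B wins 9–8.
A vs F: A wins 10–7.
A vs G: A, 10–7.
B vs F: F wins 11–6.
B vs G: B, 13–4.
F–G: F 10–7.
Each alternative drops at least one matchup (A loses to B; B loses to F; F loses to A; G loses to A); the cycle A → F → B → A rules out a Condorcet winner.

none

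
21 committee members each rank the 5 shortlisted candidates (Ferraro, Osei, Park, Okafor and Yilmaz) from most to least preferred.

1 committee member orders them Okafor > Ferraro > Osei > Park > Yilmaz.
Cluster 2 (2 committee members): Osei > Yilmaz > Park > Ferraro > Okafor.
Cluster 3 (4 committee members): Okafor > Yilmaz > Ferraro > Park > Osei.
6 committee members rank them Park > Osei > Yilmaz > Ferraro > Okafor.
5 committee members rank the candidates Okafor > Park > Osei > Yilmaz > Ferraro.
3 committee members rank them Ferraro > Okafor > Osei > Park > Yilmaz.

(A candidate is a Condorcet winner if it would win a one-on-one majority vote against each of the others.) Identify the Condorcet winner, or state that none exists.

Check each pair by majority over 21 ballots:
Ferraro vs Osei: Osei, 13–8.
Ferraro vs Park: Park, 13–8.
Ferraro–Okafor: Ferraro 11–10.
Ferraro vs Yilmaz: Yilmaz wins 17–4.
Osei vs Park: Park, 15–6.
Osei vs Okafor: Okafor wins 13–8.
Osei vs Yilmaz: Osei wins 17–4.
Park vs Okafor: Okafor wins 13–8.
Park–Yilmaz: Park 15–6.
Okafor–Yilmaz: Okafor 13–8.
No candidate is unbeaten: Ferraro loses to Osei; Osei loses to Park; Park loses to Okafor; Okafor loses to Ferraro; Yilmaz loses to Osei. In particular Ferraro → Okafor → Osei → Ferraro is a majority cycle — no Condorcet winner exists.

none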